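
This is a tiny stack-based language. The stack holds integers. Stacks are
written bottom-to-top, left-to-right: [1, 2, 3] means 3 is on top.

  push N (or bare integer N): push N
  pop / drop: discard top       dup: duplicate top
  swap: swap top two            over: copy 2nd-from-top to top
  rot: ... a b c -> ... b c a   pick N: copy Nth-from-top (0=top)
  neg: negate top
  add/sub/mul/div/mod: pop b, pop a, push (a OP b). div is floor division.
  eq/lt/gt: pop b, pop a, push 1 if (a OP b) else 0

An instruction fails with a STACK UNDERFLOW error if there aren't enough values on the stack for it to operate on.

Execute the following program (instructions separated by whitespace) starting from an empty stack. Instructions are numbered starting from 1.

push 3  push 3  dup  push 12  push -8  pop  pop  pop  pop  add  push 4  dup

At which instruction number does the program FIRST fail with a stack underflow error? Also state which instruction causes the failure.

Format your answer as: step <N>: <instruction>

Step 1 ('push 3'): stack = [3], depth = 1
Step 2 ('push 3'): stack = [3, 3], depth = 2
Step 3 ('dup'): stack = [3, 3, 3], depth = 3
Step 4 ('push 12'): stack = [3, 3, 3, 12], depth = 4
Step 5 ('push -8'): stack = [3, 3, 3, 12, -8], depth = 5
Step 6 ('pop'): stack = [3, 3, 3, 12], depth = 4
Step 7 ('pop'): stack = [3, 3, 3], depth = 3
Step 8 ('pop'): stack = [3, 3], depth = 2
Step 9 ('pop'): stack = [3], depth = 1
Step 10 ('add'): needs 2 value(s) but depth is 1 — STACK UNDERFLOW

Answer: step 10: add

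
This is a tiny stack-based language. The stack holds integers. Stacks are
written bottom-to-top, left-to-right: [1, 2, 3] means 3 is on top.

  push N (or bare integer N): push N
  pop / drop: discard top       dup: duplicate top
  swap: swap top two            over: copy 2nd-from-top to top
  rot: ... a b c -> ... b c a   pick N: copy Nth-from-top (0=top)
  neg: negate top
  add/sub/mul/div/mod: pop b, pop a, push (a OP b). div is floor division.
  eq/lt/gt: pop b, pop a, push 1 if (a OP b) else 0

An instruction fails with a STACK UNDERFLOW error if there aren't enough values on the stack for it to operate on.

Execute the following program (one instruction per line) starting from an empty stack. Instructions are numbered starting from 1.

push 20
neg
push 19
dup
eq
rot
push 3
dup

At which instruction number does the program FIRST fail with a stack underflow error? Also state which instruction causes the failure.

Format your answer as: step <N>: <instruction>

Step 1 ('push 20'): stack = [20], depth = 1
Step 2 ('neg'): stack = [-20], depth = 1
Step 3 ('push 19'): stack = [-20, 19], depth = 2
Step 4 ('dup'): stack = [-20, 19, 19], depth = 3
Step 5 ('eq'): stack = [-20, 1], depth = 2
Step 6 ('rot'): needs 3 value(s) but depth is 2 — STACK UNDERFLOW

Answer: step 6: rot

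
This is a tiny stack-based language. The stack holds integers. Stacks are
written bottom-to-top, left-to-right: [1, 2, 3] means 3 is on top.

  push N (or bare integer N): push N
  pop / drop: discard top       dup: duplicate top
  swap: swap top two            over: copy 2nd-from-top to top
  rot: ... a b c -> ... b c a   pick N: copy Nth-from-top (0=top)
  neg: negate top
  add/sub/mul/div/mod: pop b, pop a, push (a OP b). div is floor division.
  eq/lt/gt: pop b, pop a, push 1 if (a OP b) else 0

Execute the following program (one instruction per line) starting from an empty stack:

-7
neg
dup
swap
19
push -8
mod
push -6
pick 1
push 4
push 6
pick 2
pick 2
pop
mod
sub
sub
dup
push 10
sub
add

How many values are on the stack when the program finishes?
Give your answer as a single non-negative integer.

After 'push -7': stack = [-7] (depth 1)
After 'neg': stack = [7] (depth 1)
After 'dup': stack = [7, 7] (depth 2)
After 'swap': stack = [7, 7] (depth 2)
After 'push 19': stack = [7, 7, 19] (depth 3)
After 'push -8': stack = [7, 7, 19, -8] (depth 4)
After 'mod': stack = [7, 7, -5] (depth 3)
After 'push -6': stack = [7, 7, -5, -6] (depth 4)
After 'pick 1': stack = [7, 7, -5, -6, -5] (depth 5)
After 'push 4': stack = [7, 7, -5, -6, -5, 4] (depth 6)
  ...
After 'pick 2': stack = [7, 7, -5, -6, -5, 4, 6, -5] (depth 8)
After 'pick 2': stack = [7, 7, -5, -6, -5, 4, 6, -5, 4] (depth 9)
After 'pop': stack = [7, 7, -5, -6, -5, 4, 6, -5] (depth 8)
After 'mod': stack = [7, 7, -5, -6, -5, 4, -4] (depth 7)
After 'sub': stack = [7, 7, -5, -6, -5, 8] (depth 6)
After 'sub': stack = [7, 7, -5, -6, -13] (depth 5)
After 'dup': stack = [7, 7, -5, -6, -13, -13] (depth 6)
After 'push 10': stack = [7, 7, -5, -6, -13, -13, 10] (depth 7)
After 'sub': stack = [7, 7, -5, -6, -13, -23] (depth 6)
After 'add': stack = [7, 7, -5, -6, -36] (depth 5)

Answer: 5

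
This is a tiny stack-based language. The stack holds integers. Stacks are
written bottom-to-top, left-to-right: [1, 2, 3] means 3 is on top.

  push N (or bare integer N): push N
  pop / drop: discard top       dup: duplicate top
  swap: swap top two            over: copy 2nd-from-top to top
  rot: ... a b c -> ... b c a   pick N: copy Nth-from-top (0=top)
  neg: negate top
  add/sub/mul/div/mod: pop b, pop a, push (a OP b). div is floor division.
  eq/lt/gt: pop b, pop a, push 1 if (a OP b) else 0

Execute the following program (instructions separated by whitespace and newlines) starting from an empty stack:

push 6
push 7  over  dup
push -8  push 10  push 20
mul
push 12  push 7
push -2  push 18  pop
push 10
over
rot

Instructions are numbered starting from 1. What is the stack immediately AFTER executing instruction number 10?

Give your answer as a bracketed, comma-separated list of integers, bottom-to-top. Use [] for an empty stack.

Step 1 ('push 6'): [6]
Step 2 ('push 7'): [6, 7]
Step 3 ('over'): [6, 7, 6]
Step 4 ('dup'): [6, 7, 6, 6]
Step 5 ('push -8'): [6, 7, 6, 6, -8]
Step 6 ('push 10'): [6, 7, 6, 6, -8, 10]
Step 7 ('push 20'): [6, 7, 6, 6, -8, 10, 20]
Step 8 ('mul'): [6, 7, 6, 6, -8, 200]
Step 9 ('push 12'): [6, 7, 6, 6, -8, 200, 12]
Step 10 ('push 7'): [6, 7, 6, 6, -8, 200, 12, 7]

Answer: [6, 7, 6, 6, -8, 200, 12, 7]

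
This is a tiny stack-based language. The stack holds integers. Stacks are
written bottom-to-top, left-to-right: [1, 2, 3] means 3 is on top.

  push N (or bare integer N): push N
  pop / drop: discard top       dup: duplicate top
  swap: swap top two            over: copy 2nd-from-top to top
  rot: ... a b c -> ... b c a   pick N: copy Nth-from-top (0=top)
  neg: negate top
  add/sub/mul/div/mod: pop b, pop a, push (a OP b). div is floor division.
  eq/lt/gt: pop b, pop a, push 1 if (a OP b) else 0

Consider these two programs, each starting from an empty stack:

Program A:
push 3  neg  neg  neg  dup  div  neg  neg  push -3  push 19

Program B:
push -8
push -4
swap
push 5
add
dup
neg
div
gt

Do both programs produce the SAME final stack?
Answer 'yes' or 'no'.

Program A trace:
  After 'push 3': [3]
  After 'neg': [-3]
  After 'neg': [3]
  After 'neg': [-3]
  After 'dup': [-3, -3]
  After 'div': [1]
  After 'neg': [-1]
  After 'neg': [1]
  After 'push -3': [1, -3]
  After 'push 19': [1, -3, 19]
Program A final stack: [1, -3, 19]

Program B trace:
  After 'push -8': [-8]
  After 'push -4': [-8, -4]
  After 'swap': [-4, -8]
  After 'push 5': [-4, -8, 5]
  After 'add': [-4, -3]
  After 'dup': [-4, -3, -3]
  After 'neg': [-4, -3, 3]
  After 'div': [-4, -1]
  After 'gt': [0]
Program B final stack: [0]
Same: no

Answer: no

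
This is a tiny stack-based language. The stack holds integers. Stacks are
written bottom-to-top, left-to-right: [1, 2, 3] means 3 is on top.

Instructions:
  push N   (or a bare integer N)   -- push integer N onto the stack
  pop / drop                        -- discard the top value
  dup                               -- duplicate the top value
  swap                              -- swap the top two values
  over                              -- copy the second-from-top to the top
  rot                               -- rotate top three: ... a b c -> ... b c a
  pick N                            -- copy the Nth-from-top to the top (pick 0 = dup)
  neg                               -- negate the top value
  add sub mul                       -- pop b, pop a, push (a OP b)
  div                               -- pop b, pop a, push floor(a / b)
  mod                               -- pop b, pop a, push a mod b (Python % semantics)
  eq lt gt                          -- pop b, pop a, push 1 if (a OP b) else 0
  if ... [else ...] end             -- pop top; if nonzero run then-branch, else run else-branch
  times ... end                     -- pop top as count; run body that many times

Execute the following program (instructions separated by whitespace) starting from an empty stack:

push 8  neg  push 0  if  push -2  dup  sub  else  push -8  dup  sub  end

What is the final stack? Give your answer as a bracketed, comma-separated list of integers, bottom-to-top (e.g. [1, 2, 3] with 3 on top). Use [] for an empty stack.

After 'push 8': [8]
After 'neg': [-8]
After 'push 0': [-8, 0]
After 'if': [-8]
After 'push -8': [-8, -8]
After 'dup': [-8, -8, -8]
After 'sub': [-8, 0]

Answer: [-8, 0]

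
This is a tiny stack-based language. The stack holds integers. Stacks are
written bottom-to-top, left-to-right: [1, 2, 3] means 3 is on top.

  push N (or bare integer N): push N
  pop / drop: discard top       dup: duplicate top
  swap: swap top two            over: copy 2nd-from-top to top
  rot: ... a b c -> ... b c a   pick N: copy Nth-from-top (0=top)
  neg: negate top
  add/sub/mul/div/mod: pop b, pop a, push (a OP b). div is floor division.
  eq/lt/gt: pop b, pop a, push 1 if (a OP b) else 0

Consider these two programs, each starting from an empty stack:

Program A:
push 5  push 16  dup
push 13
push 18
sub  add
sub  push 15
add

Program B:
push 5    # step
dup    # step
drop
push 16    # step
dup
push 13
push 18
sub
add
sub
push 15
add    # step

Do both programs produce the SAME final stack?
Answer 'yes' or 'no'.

Answer: yes

Derivation:
Program A trace:
  After 'push 5': [5]
  After 'push 16': [5, 16]
  After 'dup': [5, 16, 16]
  After 'push 13': [5, 16, 16, 13]
  After 'push 18': [5, 16, 16, 13, 18]
  After 'sub': [5, 16, 16, -5]
  After 'add': [5, 16, 11]
  After 'sub': [5, 5]
  After 'push 15': [5, 5, 15]
  After 'add': [5, 20]
Program A final stack: [5, 20]

Program B trace:
  After 'push 5': [5]
  After 'dup': [5, 5]
  After 'drop': [5]
  After 'push 16': [5, 16]
  After 'dup': [5, 16, 16]
  After 'push 13': [5, 16, 16, 13]
  After 'push 18': [5, 16, 16, 13, 18]
  After 'sub': [5, 16, 16, -5]
  After 'add': [5, 16, 11]
  After 'sub': [5, 5]
  After 'push 15': [5, 5, 15]
  After 'add': [5, 20]
Program B final stack: [5, 20]
Same: yes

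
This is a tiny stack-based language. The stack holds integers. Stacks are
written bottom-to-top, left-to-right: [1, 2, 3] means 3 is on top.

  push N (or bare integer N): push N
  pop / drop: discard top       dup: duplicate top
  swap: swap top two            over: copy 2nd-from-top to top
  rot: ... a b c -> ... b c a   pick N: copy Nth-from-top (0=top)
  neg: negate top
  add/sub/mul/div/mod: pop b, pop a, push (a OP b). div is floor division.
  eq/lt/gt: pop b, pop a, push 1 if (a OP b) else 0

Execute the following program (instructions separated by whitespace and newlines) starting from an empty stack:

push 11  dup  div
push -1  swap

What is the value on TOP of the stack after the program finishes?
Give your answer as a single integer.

Answer: 1

Derivation:
After 'push 11': [11]
After 'dup': [11, 11]
After 'div': [1]
After 'push -1': [1, -1]
After 'swap': [-1, 1]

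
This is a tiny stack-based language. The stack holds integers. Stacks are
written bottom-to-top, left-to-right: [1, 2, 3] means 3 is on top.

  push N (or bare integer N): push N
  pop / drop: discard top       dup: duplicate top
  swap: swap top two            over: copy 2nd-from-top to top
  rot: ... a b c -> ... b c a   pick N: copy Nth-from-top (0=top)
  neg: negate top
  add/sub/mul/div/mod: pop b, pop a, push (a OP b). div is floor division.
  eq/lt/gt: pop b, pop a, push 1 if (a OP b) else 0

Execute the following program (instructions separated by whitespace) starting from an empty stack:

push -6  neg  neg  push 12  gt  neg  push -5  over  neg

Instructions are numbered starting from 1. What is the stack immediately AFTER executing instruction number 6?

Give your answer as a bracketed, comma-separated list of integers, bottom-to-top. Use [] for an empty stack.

Answer: [0]

Derivation:
Step 1 ('push -6'): [-6]
Step 2 ('neg'): [6]
Step 3 ('neg'): [-6]
Step 4 ('push 12'): [-6, 12]
Step 5 ('gt'): [0]
Step 6 ('neg'): [0]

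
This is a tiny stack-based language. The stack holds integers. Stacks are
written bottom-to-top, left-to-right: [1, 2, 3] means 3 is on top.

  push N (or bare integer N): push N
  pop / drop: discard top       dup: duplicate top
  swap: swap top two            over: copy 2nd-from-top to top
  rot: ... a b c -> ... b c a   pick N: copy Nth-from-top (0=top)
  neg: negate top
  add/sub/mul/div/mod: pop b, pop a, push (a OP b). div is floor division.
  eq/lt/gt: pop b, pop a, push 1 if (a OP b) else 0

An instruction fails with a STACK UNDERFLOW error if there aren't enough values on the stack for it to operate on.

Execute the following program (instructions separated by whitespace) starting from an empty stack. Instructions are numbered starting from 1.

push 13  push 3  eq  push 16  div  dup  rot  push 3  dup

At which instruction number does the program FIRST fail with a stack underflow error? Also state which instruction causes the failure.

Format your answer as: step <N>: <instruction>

Step 1 ('push 13'): stack = [13], depth = 1
Step 2 ('push 3'): stack = [13, 3], depth = 2
Step 3 ('eq'): stack = [0], depth = 1
Step 4 ('push 16'): stack = [0, 16], depth = 2
Step 5 ('div'): stack = [0], depth = 1
Step 6 ('dup'): stack = [0, 0], depth = 2
Step 7 ('rot'): needs 3 value(s) but depth is 2 — STACK UNDERFLOW

Answer: step 7: rot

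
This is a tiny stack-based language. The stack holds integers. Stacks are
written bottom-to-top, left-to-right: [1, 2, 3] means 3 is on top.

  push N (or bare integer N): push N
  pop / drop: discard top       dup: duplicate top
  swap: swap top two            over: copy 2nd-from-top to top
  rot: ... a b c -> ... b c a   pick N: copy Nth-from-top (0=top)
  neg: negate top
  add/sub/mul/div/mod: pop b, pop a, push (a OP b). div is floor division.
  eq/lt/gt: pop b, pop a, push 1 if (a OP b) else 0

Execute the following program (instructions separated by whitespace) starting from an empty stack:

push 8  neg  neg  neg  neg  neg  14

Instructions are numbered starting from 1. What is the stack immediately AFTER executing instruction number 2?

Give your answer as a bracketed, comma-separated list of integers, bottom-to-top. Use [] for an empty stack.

Answer: [-8]

Derivation:
Step 1 ('push 8'): [8]
Step 2 ('neg'): [-8]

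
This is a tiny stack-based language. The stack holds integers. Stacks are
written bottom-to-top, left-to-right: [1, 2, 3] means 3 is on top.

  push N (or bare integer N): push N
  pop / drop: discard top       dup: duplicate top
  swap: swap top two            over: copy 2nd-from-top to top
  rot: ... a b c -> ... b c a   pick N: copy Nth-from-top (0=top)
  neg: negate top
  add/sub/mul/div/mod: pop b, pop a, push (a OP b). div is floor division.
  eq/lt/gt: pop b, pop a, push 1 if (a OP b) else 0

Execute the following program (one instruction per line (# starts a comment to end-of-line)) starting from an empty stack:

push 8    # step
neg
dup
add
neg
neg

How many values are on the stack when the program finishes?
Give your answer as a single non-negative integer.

After 'push 8': stack = [8] (depth 1)
After 'neg': stack = [-8] (depth 1)
After 'dup': stack = [-8, -8] (depth 2)
After 'add': stack = [-16] (depth 1)
After 'neg': stack = [16] (depth 1)
After 'neg': stack = [-16] (depth 1)

Answer: 1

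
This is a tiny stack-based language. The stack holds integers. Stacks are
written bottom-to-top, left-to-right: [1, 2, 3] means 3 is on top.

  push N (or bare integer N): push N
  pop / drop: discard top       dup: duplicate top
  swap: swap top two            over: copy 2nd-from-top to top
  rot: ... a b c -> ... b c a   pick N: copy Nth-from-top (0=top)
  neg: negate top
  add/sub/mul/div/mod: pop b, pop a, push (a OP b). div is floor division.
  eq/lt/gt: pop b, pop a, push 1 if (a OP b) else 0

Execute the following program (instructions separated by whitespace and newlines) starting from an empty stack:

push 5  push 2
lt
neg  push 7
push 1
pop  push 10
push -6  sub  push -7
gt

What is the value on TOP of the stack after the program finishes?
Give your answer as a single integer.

Answer: 1

Derivation:
After 'push 5': [5]
After 'push 2': [5, 2]
After 'lt': [0]
After 'neg': [0]
After 'push 7': [0, 7]
After 'push 1': [0, 7, 1]
After 'pop': [0, 7]
After 'push 10': [0, 7, 10]
After 'push -6': [0, 7, 10, -6]
After 'sub': [0, 7, 16]
After 'push -7': [0, 7, 16, -7]
After 'gt': [0, 7, 1]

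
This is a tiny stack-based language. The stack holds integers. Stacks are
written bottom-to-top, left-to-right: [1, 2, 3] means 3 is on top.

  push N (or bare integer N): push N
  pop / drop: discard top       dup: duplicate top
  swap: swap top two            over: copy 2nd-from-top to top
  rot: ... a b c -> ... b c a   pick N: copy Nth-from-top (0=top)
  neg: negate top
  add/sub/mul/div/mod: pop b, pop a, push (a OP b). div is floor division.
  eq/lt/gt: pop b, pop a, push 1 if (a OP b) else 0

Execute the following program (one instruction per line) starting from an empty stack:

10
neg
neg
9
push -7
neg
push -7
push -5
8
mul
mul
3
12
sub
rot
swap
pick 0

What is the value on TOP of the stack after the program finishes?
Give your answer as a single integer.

Answer: -9

Derivation:
After 'push 10': [10]
After 'neg': [-10]
After 'neg': [10]
After 'push 9': [10, 9]
After 'push -7': [10, 9, -7]
After 'neg': [10, 9, 7]
After 'push -7': [10, 9, 7, -7]
After 'push -5': [10, 9, 7, -7, -5]
After 'push 8': [10, 9, 7, -7, -5, 8]
After 'mul': [10, 9, 7, -7, -40]
After 'mul': [10, 9, 7, 280]
After 'push 3': [10, 9, 7, 280, 3]
After 'push 12': [10, 9, 7, 280, 3, 12]
After 'sub': [10, 9, 7, 280, -9]
After 'rot': [10, 9, 280, -9, 7]
After 'swap': [10, 9, 280, 7, -9]
After 'pick 0': [10, 9, 280, 7, -9, -9]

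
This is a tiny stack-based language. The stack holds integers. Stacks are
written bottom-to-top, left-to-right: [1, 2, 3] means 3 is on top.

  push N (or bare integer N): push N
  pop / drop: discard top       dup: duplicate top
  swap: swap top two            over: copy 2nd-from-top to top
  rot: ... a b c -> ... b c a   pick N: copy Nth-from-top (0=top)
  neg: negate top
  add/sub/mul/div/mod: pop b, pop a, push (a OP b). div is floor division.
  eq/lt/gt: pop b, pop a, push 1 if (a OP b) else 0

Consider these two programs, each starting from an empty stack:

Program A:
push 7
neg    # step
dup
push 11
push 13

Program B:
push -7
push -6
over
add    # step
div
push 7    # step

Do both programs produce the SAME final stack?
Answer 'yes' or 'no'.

Answer: no

Derivation:
Program A trace:
  After 'push 7': [7]
  After 'neg': [-7]
  After 'dup': [-7, -7]
  After 'push 11': [-7, -7, 11]
  After 'push 13': [-7, -7, 11, 13]
Program A final stack: [-7, -7, 11, 13]

Program B trace:
  After 'push -7': [-7]
  After 'push -6': [-7, -6]
  After 'over': [-7, -6, -7]
  After 'add': [-7, -13]
  After 'div': [0]
  After 'push 7': [0, 7]
Program B final stack: [0, 7]
Same: no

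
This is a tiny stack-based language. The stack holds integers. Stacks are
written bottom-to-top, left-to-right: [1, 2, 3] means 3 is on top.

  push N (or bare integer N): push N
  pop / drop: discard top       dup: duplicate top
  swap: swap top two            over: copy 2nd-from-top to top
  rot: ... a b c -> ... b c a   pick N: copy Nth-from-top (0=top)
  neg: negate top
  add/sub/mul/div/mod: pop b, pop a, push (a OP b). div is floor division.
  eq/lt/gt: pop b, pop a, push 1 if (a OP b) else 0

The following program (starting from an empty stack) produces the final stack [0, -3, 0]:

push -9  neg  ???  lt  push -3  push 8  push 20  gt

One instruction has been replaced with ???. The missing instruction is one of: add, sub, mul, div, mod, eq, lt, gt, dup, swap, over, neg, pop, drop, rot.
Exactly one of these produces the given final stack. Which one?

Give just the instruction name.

Stack before ???: [9]
Stack after ???:  [9, 9]
The instruction that transforms [9] -> [9, 9] is: dup

Answer: dup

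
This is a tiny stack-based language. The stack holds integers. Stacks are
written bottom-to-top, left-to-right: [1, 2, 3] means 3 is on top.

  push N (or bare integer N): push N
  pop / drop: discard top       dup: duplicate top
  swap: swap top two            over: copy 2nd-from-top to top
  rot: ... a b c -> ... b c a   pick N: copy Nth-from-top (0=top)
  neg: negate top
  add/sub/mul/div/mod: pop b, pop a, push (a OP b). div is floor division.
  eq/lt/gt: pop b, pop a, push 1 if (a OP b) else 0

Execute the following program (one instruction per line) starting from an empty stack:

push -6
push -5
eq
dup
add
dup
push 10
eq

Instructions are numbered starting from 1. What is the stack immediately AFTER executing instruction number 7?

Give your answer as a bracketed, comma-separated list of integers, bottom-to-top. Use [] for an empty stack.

Answer: [0, 0, 10]

Derivation:
Step 1 ('push -6'): [-6]
Step 2 ('push -5'): [-6, -5]
Step 3 ('eq'): [0]
Step 4 ('dup'): [0, 0]
Step 5 ('add'): [0]
Step 6 ('dup'): [0, 0]
Step 7 ('push 10'): [0, 0, 10]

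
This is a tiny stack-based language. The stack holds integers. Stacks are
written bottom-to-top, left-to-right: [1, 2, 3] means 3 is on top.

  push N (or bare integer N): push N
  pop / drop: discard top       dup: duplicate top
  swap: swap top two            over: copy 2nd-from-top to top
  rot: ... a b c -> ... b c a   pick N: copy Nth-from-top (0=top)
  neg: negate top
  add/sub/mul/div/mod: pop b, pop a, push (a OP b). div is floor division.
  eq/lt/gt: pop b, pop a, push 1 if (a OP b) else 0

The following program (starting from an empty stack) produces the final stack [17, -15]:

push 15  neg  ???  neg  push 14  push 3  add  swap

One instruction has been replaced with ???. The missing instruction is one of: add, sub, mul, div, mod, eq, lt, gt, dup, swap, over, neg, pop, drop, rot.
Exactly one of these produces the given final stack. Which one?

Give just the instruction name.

Answer: neg

Derivation:
Stack before ???: [-15]
Stack after ???:  [15]
The instruction that transforms [-15] -> [15] is: neg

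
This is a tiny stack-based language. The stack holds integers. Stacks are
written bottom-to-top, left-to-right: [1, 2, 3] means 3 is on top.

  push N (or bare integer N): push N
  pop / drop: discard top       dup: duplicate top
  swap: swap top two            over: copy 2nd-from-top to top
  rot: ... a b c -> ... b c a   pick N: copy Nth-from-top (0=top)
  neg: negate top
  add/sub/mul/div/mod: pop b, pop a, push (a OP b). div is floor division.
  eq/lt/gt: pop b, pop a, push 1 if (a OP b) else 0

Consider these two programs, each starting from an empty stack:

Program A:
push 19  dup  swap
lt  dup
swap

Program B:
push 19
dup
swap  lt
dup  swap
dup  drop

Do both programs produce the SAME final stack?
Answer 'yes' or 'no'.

Answer: yes

Derivation:
Program A trace:
  After 'push 19': [19]
  After 'dup': [19, 19]
  After 'swap': [19, 19]
  After 'lt': [0]
  After 'dup': [0, 0]
  After 'swap': [0, 0]
Program A final stack: [0, 0]

Program B trace:
  After 'push 19': [19]
  After 'dup': [19, 19]
  After 'swap': [19, 19]
  After 'lt': [0]
  After 'dup': [0, 0]
  After 'swap': [0, 0]
  After 'dup': [0, 0, 0]
  After 'drop': [0, 0]
Program B final stack: [0, 0]
Same: yes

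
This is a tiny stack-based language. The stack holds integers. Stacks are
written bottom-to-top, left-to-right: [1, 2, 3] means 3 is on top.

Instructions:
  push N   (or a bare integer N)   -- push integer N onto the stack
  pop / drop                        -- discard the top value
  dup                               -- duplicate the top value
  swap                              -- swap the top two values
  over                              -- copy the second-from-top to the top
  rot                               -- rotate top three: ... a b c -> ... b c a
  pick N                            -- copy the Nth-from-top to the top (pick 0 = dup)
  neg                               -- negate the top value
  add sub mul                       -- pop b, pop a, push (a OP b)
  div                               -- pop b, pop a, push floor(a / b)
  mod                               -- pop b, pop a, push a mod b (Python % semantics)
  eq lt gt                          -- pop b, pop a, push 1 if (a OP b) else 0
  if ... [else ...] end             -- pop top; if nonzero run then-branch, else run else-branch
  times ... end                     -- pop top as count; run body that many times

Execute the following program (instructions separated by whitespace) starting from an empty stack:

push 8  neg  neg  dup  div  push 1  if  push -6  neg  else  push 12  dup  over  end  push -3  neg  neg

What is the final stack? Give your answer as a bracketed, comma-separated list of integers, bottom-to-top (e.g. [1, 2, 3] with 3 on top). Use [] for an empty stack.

After 'push 8': [8]
After 'neg': [-8]
After 'neg': [8]
After 'dup': [8, 8]
After 'div': [1]
After 'push 1': [1, 1]
After 'if': [1]
After 'push -6': [1, -6]
After 'neg': [1, 6]
After 'push -3': [1, 6, -3]
After 'neg': [1, 6, 3]
After 'neg': [1, 6, -3]

Answer: [1, 6, -3]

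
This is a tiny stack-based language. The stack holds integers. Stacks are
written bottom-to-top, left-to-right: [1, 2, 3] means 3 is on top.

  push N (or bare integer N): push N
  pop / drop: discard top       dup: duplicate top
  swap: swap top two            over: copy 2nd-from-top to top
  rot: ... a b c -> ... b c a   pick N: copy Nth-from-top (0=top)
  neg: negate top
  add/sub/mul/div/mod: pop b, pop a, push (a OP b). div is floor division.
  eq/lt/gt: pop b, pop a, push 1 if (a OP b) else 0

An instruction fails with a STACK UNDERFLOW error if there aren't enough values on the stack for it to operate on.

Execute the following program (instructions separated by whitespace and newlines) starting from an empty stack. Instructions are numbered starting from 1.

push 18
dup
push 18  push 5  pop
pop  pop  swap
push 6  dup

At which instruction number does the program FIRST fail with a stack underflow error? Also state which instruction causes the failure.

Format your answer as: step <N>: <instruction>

Step 1 ('push 18'): stack = [18], depth = 1
Step 2 ('dup'): stack = [18, 18], depth = 2
Step 3 ('push 18'): stack = [18, 18, 18], depth = 3
Step 4 ('push 5'): stack = [18, 18, 18, 5], depth = 4
Step 5 ('pop'): stack = [18, 18, 18], depth = 3
Step 6 ('pop'): stack = [18, 18], depth = 2
Step 7 ('pop'): stack = [18], depth = 1
Step 8 ('swap'): needs 2 value(s) but depth is 1 — STACK UNDERFLOW

Answer: step 8: swap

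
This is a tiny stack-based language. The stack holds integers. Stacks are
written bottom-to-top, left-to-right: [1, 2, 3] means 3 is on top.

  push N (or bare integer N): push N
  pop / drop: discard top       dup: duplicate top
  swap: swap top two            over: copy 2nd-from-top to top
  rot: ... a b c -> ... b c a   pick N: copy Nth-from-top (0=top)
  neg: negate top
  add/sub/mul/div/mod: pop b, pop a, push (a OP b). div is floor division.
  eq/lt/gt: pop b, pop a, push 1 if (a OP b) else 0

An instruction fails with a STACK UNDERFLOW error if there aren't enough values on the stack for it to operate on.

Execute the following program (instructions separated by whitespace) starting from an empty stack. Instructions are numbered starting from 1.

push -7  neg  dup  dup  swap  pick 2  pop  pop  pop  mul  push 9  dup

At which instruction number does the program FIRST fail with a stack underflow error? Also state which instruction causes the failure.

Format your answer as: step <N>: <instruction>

Step 1 ('push -7'): stack = [-7], depth = 1
Step 2 ('neg'): stack = [7], depth = 1
Step 3 ('dup'): stack = [7, 7], depth = 2
Step 4 ('dup'): stack = [7, 7, 7], depth = 3
Step 5 ('swap'): stack = [7, 7, 7], depth = 3
Step 6 ('pick 2'): stack = [7, 7, 7, 7], depth = 4
Step 7 ('pop'): stack = [7, 7, 7], depth = 3
Step 8 ('pop'): stack = [7, 7], depth = 2
Step 9 ('pop'): stack = [7], depth = 1
Step 10 ('mul'): needs 2 value(s) but depth is 1 — STACK UNDERFLOW

Answer: step 10: mul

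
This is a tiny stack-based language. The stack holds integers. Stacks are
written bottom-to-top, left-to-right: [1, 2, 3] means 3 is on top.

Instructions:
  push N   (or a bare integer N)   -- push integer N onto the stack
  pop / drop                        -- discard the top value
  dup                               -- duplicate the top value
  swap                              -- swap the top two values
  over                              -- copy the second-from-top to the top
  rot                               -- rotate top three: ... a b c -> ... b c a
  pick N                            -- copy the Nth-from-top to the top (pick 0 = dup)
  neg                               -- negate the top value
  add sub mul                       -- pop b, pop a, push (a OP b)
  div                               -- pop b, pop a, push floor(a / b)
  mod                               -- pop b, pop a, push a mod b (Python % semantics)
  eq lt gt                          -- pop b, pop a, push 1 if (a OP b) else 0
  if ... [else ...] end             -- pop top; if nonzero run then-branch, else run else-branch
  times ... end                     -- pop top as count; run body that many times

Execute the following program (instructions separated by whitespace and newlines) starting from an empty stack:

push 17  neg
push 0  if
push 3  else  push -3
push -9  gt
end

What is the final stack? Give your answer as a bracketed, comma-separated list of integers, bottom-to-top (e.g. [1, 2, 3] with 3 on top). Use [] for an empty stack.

After 'push 17': [17]
After 'neg': [-17]
After 'push 0': [-17, 0]
After 'if': [-17]
After 'push -3': [-17, -3]
After 'push -9': [-17, -3, -9]
After 'gt': [-17, 1]

Answer: [-17, 1]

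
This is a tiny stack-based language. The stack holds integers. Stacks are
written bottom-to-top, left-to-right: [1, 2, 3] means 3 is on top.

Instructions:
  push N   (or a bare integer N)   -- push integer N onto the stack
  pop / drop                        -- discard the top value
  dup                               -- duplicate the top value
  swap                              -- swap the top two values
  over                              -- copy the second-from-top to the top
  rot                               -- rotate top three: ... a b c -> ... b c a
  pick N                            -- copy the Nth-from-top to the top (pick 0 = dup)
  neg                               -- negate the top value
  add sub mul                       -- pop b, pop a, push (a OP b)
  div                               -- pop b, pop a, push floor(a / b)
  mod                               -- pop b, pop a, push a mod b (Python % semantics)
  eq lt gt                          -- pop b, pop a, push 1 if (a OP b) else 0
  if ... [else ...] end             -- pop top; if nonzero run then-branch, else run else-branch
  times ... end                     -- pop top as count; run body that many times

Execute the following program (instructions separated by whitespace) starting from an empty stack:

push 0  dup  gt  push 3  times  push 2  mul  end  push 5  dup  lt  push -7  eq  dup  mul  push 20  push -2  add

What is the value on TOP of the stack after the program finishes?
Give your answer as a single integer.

After 'push 0': [0]
After 'dup': [0, 0]
After 'gt': [0]
After 'push 3': [0, 3]
After 'times': [0]
After 'push 2': [0, 2]
After 'mul': [0]
After 'push 2': [0, 2]
After 'mul': [0]
After 'push 2': [0, 2]
  ...
After 'push 5': [0, 5]
After 'dup': [0, 5, 5]
After 'lt': [0, 0]
After 'push -7': [0, 0, -7]
After 'eq': [0, 0]
After 'dup': [0, 0, 0]
After 'mul': [0, 0]
After 'push 20': [0, 0, 20]
After 'push -2': [0, 0, 20, -2]
After 'add': [0, 0, 18]

Answer: 18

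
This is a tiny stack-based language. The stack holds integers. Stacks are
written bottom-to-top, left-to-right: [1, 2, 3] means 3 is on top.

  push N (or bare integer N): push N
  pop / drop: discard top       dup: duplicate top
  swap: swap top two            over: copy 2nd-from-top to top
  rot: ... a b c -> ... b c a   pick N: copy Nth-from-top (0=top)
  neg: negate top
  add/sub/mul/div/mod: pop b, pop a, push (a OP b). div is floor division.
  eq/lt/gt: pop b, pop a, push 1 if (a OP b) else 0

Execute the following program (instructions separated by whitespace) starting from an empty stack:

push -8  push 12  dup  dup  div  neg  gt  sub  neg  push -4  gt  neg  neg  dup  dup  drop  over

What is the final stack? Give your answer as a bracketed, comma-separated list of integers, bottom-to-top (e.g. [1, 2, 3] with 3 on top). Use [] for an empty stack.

After 'push -8': [-8]
After 'push 12': [-8, 12]
After 'dup': [-8, 12, 12]
After 'dup': [-8, 12, 12, 12]
After 'div': [-8, 12, 1]
After 'neg': [-8, 12, -1]
After 'gt': [-8, 1]
After 'sub': [-9]
After 'neg': [9]
After 'push -4': [9, -4]
After 'gt': [1]
After 'neg': [-1]
After 'neg': [1]
After 'dup': [1, 1]
After 'dup': [1, 1, 1]
After 'drop': [1, 1]
After 'over': [1, 1, 1]

Answer: [1, 1, 1]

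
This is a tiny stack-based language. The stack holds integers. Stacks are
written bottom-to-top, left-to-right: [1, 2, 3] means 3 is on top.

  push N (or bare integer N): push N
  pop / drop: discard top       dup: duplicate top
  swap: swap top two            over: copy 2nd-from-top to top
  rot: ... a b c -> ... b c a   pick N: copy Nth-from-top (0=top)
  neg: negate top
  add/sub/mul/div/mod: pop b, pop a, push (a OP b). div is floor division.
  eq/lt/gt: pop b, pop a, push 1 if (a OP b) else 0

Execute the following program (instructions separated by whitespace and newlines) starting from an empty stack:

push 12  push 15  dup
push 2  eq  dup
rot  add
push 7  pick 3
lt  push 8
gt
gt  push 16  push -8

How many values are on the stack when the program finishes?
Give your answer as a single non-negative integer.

Answer: 5

Derivation:
After 'push 12': stack = [12] (depth 1)
After 'push 15': stack = [12, 15] (depth 2)
After 'dup': stack = [12, 15, 15] (depth 3)
After 'push 2': stack = [12, 15, 15, 2] (depth 4)
After 'eq': stack = [12, 15, 0] (depth 3)
After 'dup': stack = [12, 15, 0, 0] (depth 4)
After 'rot': stack = [12, 0, 0, 15] (depth 4)
After 'add': stack = [12, 0, 15] (depth 3)
After 'push 7': stack = [12, 0, 15, 7] (depth 4)
After 'pick 3': stack = [12, 0, 15, 7, 12] (depth 5)
After 'lt': stack = [12, 0, 15, 1] (depth 4)
After 'push 8': stack = [12, 0, 15, 1, 8] (depth 5)
After 'gt': stack = [12, 0, 15, 0] (depth 4)
After 'gt': stack = [12, 0, 1] (depth 3)
After 'push 16': stack = [12, 0, 1, 16] (depth 4)
After 'push -8': stack = [12, 0, 1, 16, -8] (depth 5)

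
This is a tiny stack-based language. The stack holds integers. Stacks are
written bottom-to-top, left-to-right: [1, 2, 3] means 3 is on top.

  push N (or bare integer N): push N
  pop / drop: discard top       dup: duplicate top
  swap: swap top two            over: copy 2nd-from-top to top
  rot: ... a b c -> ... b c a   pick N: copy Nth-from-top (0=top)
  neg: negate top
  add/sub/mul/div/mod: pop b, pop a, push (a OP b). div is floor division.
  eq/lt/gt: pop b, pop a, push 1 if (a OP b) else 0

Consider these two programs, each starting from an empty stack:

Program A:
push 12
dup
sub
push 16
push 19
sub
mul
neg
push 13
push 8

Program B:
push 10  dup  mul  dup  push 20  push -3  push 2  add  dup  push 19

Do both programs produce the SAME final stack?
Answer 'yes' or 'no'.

Answer: no

Derivation:
Program A trace:
  After 'push 12': [12]
  After 'dup': [12, 12]
  After 'sub': [0]
  After 'push 16': [0, 16]
  After 'push 19': [0, 16, 19]
  After 'sub': [0, -3]
  After 'mul': [0]
  After 'neg': [0]
  After 'push 13': [0, 13]
  After 'push 8': [0, 13, 8]
Program A final stack: [0, 13, 8]

Program B trace:
  After 'push 10': [10]
  After 'dup': [10, 10]
  After 'mul': [100]
  After 'dup': [100, 100]
  After 'push 20': [100, 100, 20]
  After 'push -3': [100, 100, 20, -3]
  After 'push 2': [100, 100, 20, -3, 2]
  After 'add': [100, 100, 20, -1]
  After 'dup': [100, 100, 20, -1, -1]
  After 'push 19': [100, 100, 20, -1, -1, 19]
Program B final stack: [100, 100, 20, -1, -1, 19]
Same: no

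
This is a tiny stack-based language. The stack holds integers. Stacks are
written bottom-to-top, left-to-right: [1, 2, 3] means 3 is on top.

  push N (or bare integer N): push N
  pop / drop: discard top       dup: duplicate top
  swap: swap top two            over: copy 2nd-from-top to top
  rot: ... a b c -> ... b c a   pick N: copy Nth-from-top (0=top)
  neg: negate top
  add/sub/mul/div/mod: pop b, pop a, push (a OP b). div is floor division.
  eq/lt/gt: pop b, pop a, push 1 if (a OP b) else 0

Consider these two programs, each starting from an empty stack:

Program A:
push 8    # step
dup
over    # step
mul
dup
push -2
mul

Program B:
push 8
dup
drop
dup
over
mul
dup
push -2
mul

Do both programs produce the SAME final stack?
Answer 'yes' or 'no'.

Answer: yes

Derivation:
Program A trace:
  After 'push 8': [8]
  After 'dup': [8, 8]
  After 'over': [8, 8, 8]
  After 'mul': [8, 64]
  After 'dup': [8, 64, 64]
  After 'push -2': [8, 64, 64, -2]
  After 'mul': [8, 64, -128]
Program A final stack: [8, 64, -128]

Program B trace:
  After 'push 8': [8]
  After 'dup': [8, 8]
  After 'drop': [8]
  After 'dup': [8, 8]
  After 'over': [8, 8, 8]
  After 'mul': [8, 64]
  After 'dup': [8, 64, 64]
  After 'push -2': [8, 64, 64, -2]
  After 'mul': [8, 64, -128]
Program B final stack: [8, 64, -128]
Same: yes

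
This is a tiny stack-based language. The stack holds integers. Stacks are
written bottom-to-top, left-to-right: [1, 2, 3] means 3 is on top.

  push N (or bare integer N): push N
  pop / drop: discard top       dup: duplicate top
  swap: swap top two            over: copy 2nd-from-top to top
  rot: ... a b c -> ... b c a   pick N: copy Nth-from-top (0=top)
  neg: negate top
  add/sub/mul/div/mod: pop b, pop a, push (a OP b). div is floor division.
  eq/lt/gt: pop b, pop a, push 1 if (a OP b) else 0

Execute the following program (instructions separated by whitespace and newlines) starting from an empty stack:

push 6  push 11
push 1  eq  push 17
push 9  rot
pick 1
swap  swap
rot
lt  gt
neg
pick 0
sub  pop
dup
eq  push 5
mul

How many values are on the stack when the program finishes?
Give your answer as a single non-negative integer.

After 'push 6': stack = [6] (depth 1)
After 'push 11': stack = [6, 11] (depth 2)
After 'push 1': stack = [6, 11, 1] (depth 3)
After 'eq': stack = [6, 0] (depth 2)
After 'push 17': stack = [6, 0, 17] (depth 3)
After 'push 9': stack = [6, 0, 17, 9] (depth 4)
After 'rot': stack = [6, 17, 9, 0] (depth 4)
After 'pick 1': stack = [6, 17, 9, 0, 9] (depth 5)
After 'swap': stack = [6, 17, 9, 9, 0] (depth 5)
After 'swap': stack = [6, 17, 9, 0, 9] (depth 5)
  ...
After 'lt': stack = [6, 17, 0, 0] (depth 4)
After 'gt': stack = [6, 17, 0] (depth 3)
After 'neg': stack = [6, 17, 0] (depth 3)
After 'pick 0': stack = [6, 17, 0, 0] (depth 4)
After 'sub': stack = [6, 17, 0] (depth 3)
After 'pop': stack = [6, 17] (depth 2)
After 'dup': stack = [6, 17, 17] (depth 3)
After 'eq': stack = [6, 1] (depth 2)
After 'push 5': stack = [6, 1, 5] (depth 3)
After 'mul': stack = [6, 5] (depth 2)

Answer: 2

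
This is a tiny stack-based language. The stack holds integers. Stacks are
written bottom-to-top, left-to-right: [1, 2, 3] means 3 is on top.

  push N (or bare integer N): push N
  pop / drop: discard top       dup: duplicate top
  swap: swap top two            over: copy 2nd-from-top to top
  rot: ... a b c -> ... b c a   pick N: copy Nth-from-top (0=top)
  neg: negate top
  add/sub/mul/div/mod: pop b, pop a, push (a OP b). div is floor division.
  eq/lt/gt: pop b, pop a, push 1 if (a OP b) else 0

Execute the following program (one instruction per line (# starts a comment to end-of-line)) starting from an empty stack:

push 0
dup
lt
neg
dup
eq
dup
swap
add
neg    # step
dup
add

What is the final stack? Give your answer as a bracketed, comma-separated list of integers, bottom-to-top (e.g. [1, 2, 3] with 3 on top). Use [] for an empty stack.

After 'push 0': [0]
After 'dup': [0, 0]
After 'lt': [0]
After 'neg': [0]
After 'dup': [0, 0]
After 'eq': [1]
After 'dup': [1, 1]
After 'swap': [1, 1]
After 'add': [2]
After 'neg': [-2]
After 'dup': [-2, -2]
After 'add': [-4]

Answer: [-4]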